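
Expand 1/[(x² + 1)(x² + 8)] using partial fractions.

Coefficient matching gives P = R = 0, Q = 1/(8-1) = 1/7, S = -Q = -1/7
Result: (1/7)/(x² + 1) - (1/7)/(x² + 8)


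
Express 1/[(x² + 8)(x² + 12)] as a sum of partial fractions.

Coefficient matching gives P = R = 0, Q = 1/(12-8) = 1/4, S = -Q = -1/4
Result: (1/4)/(x² + 8) - (1/4)/(x² + 12)


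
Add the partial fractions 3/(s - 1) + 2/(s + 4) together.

Common denominator (s - 1)(s + 4). Numerator: 3(s + 4) + 2(s - 1) = (3s + 12) + (2s - 2) = 5s + 10
Result: (5s + 10)/[(s - 1)(s + 4)]


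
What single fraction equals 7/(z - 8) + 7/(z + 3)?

Common denominator (z - 8)(z + 3). Numerator: 7(z + 3) + 7(z - 8) = (7z + 21) + (7z - 56) = 14z - 35
Result: (14z - 35)/[(z - 8)(z + 3)]


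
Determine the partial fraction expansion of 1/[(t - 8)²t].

Cover-up at t=0: γ = 1/(0 - 8)² = 1/64. Cover-up at t=8: β = 1/(8 - 0) = 1/8. Comparing t² coeff: α = -γ = -1/64
Result: (-1/64)/(t - 8) + (1/8)/(t - 8)² + (1/64)/t


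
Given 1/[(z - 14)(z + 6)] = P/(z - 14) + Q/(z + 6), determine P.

Cover-up at z = 14: P = 1/(14 + 6) = 1/20


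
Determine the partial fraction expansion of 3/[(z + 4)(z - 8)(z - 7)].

Using cover-up method: A = 1/44, B = 1/4, C = -3/11
Result: (1/44)/(z + 4) + (1/4)/(z - 8) - (3/11)/(z - 7)


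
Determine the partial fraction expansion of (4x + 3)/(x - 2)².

(4x + 3) = α(x - 2) + β. At x = 2: β = 4·2 + 3 = 11. Coeff of x: α = 4
Result: 4/(x - 2) + 11/(x - 2)²


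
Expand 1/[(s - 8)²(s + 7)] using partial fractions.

Cover-up at s=-7: C = 1/(-7 - 8)² = 1/225. Cover-up at s=8: B = 1/(8 + 7) = 1/15. Comparing s² coeff: A = -C = -1/225
Result: (-1/225)/(s - 8) + (1/15)/(s - 8)² + (1/225)/(s + 7)


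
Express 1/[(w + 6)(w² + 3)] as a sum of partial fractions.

Cover-up at w = -6: α = 1/((-6)² + 3) = 1/39. Then β = -α = -1/39, γ = -α·(0 - 6) = 2/13
Result: (1/39)/(w + 6) - ((1/39)w - 2/13)/(w² + 3)


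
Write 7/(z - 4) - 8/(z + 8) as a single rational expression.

Common denominator (z - 4)(z + 8). Numerator: 7(z + 8) - 8(z - 4) = (7z + 56) - (8z - 32) = -z + 88
Result: (-z + 88)/[(z - 4)(z + 8)]


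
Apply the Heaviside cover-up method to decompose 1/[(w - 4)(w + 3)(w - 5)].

Cover (w - 4), w=4: P = 1/[(4 + 3)(4 - 5)] = -1/7. Cover (w + 3), w=-3: Q = 1/[(-3 - 4)(-3 - 5)] = 1/56. Cover (w - 5), w=5: R = 1/[(5 - 4)(5 + 3)] = 1/8.
Result: (-1/7)/(w - 4) + (1/56)/(w + 3) + (1/8)/(w - 5)


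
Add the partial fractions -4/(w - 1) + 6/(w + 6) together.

Common denominator (w - 1)(w + 6). Numerator: -4(w + 6) + 6(w - 1) = (-4w - 24) + (6w - 6) = 2w - 30
Result: (2w - 30)/[(w - 1)(w + 6)]


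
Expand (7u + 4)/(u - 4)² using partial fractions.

(7u + 4) = A(u - 4) + B. At u = 4: B = 7·4 + 4 = 32. Coeff of u: A = 7
Result: 7/(u - 4) + 32/(u - 4)²


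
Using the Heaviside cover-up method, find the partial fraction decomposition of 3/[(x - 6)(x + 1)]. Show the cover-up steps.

Cover (x - 6): set x=6, get α = 3/(6 + 1) = 3/7. Cover (x + 1): set x=-1, get β = 3/(-1 - 6) = -3/7.
Result: (3/7)/(x - 6) - (3/7)/(x + 1)


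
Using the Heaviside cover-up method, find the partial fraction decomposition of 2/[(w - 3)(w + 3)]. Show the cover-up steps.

Cover (w - 3): set w=3, get α = 2/(3 + 3) = 1/3. Cover (w + 3): set w=-3, get β = 2/(-3 - 3) = -1/3.
Result: (1/3)/(w - 3) - (1/3)/(w + 3)


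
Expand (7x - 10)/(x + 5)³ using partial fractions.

(7x - 10) = α(x + 5)² + β(x + 5) + γ. At x = -5: γ = 7·(-5) - 10 = -45. Coefficients: α = 0, β = 7
Result: 7/(x + 5)² - 45/(x + 5)³


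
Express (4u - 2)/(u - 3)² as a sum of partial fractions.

(4u - 2) = A(u - 3) + B. At u = 3: B = 4·3 - 2 = 10. Coeff of u: A = 4
Result: 4/(u - 3) + 10/(u - 3)²


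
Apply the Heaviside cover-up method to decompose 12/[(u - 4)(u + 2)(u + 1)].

Cover (u - 4), u=4: α = 12/[(4 + 2)(4 + 1)] = 2/5. Cover (u + 2), u=-2: β = 12/[(-2 - 4)(-2 + 1)] = 2. Cover (u + 1), u=-1: γ = 12/[(-1 - 4)(-1 + 2)] = -12/5.
Result: (2/5)/(u - 4) + 2/(u + 2) - (12/5)/(u + 1)


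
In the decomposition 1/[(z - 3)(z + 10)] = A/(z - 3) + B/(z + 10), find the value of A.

Cover-up at z = 3: A = 1/(3 + 10) = 1/13


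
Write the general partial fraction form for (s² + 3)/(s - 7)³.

Repeated linear factor (power 3): A/(s - 7) + B/(s - 7)² + C/(s - 7)³


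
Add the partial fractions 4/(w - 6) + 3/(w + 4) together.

Common denominator (w - 6)(w + 4). Numerator: 4(w + 4) + 3(w - 6) = (4w + 16) + (3w - 18) = 7w - 2
Result: (7w - 2)/[(w - 6)(w + 4)]


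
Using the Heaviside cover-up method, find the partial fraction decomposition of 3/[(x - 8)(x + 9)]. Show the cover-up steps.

Cover (x - 8): set x=8, get P = 3/(8 + 9) = 3/17. Cover (x + 9): set x=-9, get Q = 3/(-9 - 8) = -3/17.
Result: (3/17)/(x - 8) - (3/17)/(x + 9)


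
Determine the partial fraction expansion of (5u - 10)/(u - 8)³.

(5u - 10) = A(u - 8)² + B(u - 8) + C. At u = 8: C = 5·8 - 10 = 30. Coefficients: A = 0, B = 5
Result: 5/(u - 8)² + 30/(u - 8)³


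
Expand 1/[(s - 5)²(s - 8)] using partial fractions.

Cover-up at s=8: C = 1/(8 - 5)² = 1/9. Cover-up at s=5: B = 1/(5 - 8) = -1/3. Comparing s² coeff: A = -C = -1/9
Result: (-1/9)/(s - 5) - (1/3)/(s - 5)² + (1/9)/(s - 8)


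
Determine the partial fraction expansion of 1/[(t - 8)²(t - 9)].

Cover-up at t=9: C = 1/(9 - 8)² = 1. Cover-up at t=8: B = 1/(8 - 9) = -1. Comparing t² coeff: A = -C = -1
Result: -1/(t - 8) - 1/(t - 8)² + 1/(t - 9)


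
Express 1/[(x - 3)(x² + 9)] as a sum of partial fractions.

Cover-up at x = 3: A = 1/(3² + 9) = 1/18. Then B = -A = -1/18, C = -A·(0 + 3) = -1/6
Result: (1/18)/(x - 3) - ((1/18)x + 1/6)/(x² + 9)


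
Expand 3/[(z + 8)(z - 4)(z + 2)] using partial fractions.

Using cover-up method: A = 1/24, B = 1/24, C = -1/12
Result: (1/24)/(z + 8) + (1/24)/(z - 4) - (1/12)/(z + 2)


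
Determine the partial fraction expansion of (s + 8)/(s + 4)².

(s + 8) = A(s + 4) + B. At s = -4: B = 1·(-4) + 8 = 4. Coeff of s: A = 1
Result: 1/(s + 4) + 4/(s + 4)²


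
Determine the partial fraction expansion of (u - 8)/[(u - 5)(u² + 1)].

At u=5: A = (1·5 - 8)/(5² + 1) = -3/26. B = -A = 3/26, C = 1 - 5·A = 41/26
Result: (-3/26)/(u - 5) + ((3/26)u + 41/26)/(u² + 1)


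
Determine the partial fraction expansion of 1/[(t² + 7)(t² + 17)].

Coefficient matching gives α = γ = 0, β = 1/(17-7) = 1/10, δ = -β = -1/10
Result: (1/10)/(t² + 7) - (1/10)/(t² + 17)


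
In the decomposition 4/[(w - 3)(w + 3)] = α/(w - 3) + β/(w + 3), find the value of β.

Cover-up at w = -3: β = 4/(-3 - 3) = -4/6 = -2/3


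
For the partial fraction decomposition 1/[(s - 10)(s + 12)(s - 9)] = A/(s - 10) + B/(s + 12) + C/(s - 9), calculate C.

Cover-up at s = 9: C = 1/[(9 - 10)(9 + 12)] = 1/[(-1)(21)] = -1/21


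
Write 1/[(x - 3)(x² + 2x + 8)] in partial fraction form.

Cover-up at x = 3: α = 1/(3² + 2·3 + 8) = 1/23. Then β = -α = -1/23, γ = -α·(2 + 3) = -5/23
Result: (1/23)/(x - 3) - ((1/23)x + 5/23)/(x² + 2x + 8)


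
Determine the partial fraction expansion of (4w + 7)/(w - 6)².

(4w + 7) = P(w - 6) + Q. At w = 6: Q = 4·6 + 7 = 31. Coeff of w: P = 4
Result: 4/(w - 6) + 31/(w - 6)²


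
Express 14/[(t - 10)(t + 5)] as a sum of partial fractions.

14/(t - 10)(t + 5) = A/(t - 10) + B/(t + 5). A = 14/(10 + 5) = 14/15, B = 14/(-5 - 10) = -14/15
Result: (14/15)/(t - 10) - (14/15)/(t + 5)


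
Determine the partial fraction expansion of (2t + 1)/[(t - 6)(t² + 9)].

At t=6: P = (2·6 + 1)/(6² + 9) = 13/45. Q = -P = -13/45, R = 2 - 6·P = 4/15
Result: (13/45)/(t - 6) - ((13/45)t - 4/15)/(t² + 9)


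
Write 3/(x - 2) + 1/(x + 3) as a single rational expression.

Common denominator (x - 2)(x + 3). Numerator: 3(x + 3) + 1(x - 2) = (3x + 9) + (x - 2) = 4x + 7
Result: (4x + 7)/[(x - 2)(x + 3)]


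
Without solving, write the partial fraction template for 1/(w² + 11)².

Repeated quadratic factor: (αw + β)/(w² + 11) + (γw + δ)/(w² + 11)²


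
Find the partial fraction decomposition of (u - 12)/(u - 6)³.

(u - 12) = α(u - 6)² + β(u - 6) + γ. At u = 6: γ = 1·6 - 12 = -6. Coefficients: α = 0, β = 1
Result: 1/(u - 6)² - 6/(u - 6)³


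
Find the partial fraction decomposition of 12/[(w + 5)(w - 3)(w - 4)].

Using cover-up method: A = 1/6, B = -3/2, C = 4/3
Result: (1/6)/(w + 5) - (3/2)/(w - 3) + (4/3)/(w - 4)


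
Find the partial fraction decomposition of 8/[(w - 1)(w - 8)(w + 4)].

Using cover-up method: A = -8/35, B = 2/21, C = 2/15
Result: (-8/35)/(w - 1) + (2/21)/(w - 8) + (2/15)/(w + 4)


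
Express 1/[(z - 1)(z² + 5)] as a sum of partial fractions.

Cover-up at z = 1: A = 1/(1² + 5) = 1/6. Then B = -A = -1/6, C = -A·(0 + 1) = -1/6
Result: (1/6)/(z - 1) - ((1/6)z + 1/6)/(z² + 5)


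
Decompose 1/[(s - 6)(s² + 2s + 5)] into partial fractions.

Cover-up at s = 6: α = 1/(6² + 2·6 + 5) = 1/53. Then β = -α = -1/53, γ = -α·(2 + 6) = -8/53
Result: (1/53)/(s - 6) - ((1/53)s + 8/53)/(s² + 2s + 5)


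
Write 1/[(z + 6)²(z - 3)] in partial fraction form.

Cover-up at z=3: γ = 1/(3 + 6)² = 1/81. Cover-up at z=-6: β = 1/(-6 - 3) = -1/9. Comparing z² coeff: α = -γ = -1/81
Result: (-1/81)/(z + 6) - (1/9)/(z + 6)² + (1/81)/(z - 3)


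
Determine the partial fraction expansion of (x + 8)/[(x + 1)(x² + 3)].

At x=-1: P = (1·(-1) + 8)/((-1)² + 3) = 7/4. Q = -P = -7/4, R = 1 - (-1)·P = 11/4
Result: (7/4)/(x + 1) - ((7/4)x - 11/4)/(x² + 3)


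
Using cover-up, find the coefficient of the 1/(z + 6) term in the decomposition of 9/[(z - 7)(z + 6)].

Cover (z + 6), set z=-6: 9/((z - 7) at z=-6) = 9/(-13) = -9/13


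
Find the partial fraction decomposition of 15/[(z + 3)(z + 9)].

15/(z + 3)(z + 9) = P/(z + 3) + Q/(z + 9). P = 15/(-3 + 9) = 5/2, Q = 15/(-9 + 3) = -5/2
Result: (5/2)/(z + 3) - (5/2)/(z + 9)


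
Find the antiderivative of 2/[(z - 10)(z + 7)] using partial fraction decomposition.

Decompose: 2/[(z - 10)(z + 7)] = (2/17)/(z - 10) - (2/17)/(z + 7). Integrate each term: (2/17) ln|(z - 10)| - (2/17) ln|(z + 7)| + C


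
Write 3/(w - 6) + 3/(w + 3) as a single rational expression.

Common denominator (w - 6)(w + 3). Numerator: 3(w + 3) + 3(w - 6) = (3w + 9) + (3w - 18) = 6w - 9
Result: (6w - 9)/[(w - 6)(w + 3)]


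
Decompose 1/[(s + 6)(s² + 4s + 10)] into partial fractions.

Cover-up at s = -6: P = 1/((-6)² + 4·(-6) + 10) = 1/22. Then Q = -P = -1/22, R = -P·(4 - 6) = 1/11
Result: (1/22)/(s + 6) - ((1/22)s - 1/11)/(s² + 4s + 10)


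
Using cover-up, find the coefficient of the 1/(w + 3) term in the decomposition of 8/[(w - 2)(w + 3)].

Cover (w + 3), set w=-3: 8/((w - 2) at w=-3) = 8/(-5) = -8/5


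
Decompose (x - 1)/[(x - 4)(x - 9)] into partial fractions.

At x=4: P = (1·4 - 1)/(4 - 9) = -3/5. At x=9: Q = (1·9 - 1)/(9 - 4) = 8/5
Result: (-3/5)/(x - 4) + (8/5)/(x - 9)


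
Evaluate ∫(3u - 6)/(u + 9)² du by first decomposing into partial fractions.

Decompose: P = 3, Q = 3·(-9) - 6 = -33, so (3u - 6)/(u + 9)² = 3/(u + 9) - 33/(u + 9)². Integrate: ∫ P/(u + 9) du = 3 ln|(u + 9)|; ∫ Q/(u + 9)² du = 33/(u + 9). Sum: 3 ln|(u + 9)| + 33/(u + 9) + C


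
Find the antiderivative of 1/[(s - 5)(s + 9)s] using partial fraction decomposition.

Cover-up: P = 1/70, Q = 1/126, R = -1/45. Decomposition: (1/70)/(s - 5) + (1/126)/(s + 9) - (1/45)/s. Integrate each term: (1/70) ln|(s - 5)| + (1/126) ln|(s + 9)| - (1/45) ln|s| + C


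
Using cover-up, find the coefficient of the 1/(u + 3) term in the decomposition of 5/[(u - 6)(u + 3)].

Cover (u + 3), set u=-3: 5/((u - 6) at u=-3) = 5/(-9) = -5/9


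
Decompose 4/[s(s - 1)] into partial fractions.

4/s(s - 1) = P/s + Q/(s - 1). P = 4/(0 - 1) = -4, Q = 4/(1 - 0) = 4
Result: -4/s + 4/(s - 1)


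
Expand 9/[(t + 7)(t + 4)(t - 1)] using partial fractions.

Using cover-up method: A = 3/8, B = -3/5, C = 9/40
Result: (3/8)/(t + 7) - (3/5)/(t + 4) + (9/40)/(t - 1)


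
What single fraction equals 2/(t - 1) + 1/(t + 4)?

Common denominator (t - 1)(t + 4). Numerator: 2(t + 4) + 1(t - 1) = (2t + 8) + (t - 1) = 3t + 7
Result: (3t + 7)/[(t - 1)(t + 4)]


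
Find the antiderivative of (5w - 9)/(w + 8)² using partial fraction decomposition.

Decompose: α = 5, β = 5·(-8) - 9 = -49, so (5w - 9)/(w + 8)² = 5/(w + 8) - 49/(w + 8)². Integrate: ∫ α/(w + 8) dw = 5 ln|(w + 8)|; ∫ β/(w + 8)² dw = 49/(w + 8). Sum: 5 ln|(w + 8)| + 49/(w + 8) + C


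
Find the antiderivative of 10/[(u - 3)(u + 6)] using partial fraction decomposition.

Decompose: 10/[(u - 3)(u + 6)] = (10/9)/(u - 3) - (10/9)/(u + 6). Integrate each term: (10/9) ln|(u - 3)| - (10/9) ln|(u + 6)| + C


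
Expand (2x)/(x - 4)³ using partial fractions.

(2x) = P(x - 4)² + Q(x - 4) + R. At x = 4: R = 2·4 + 0 = 8. Coefficients: P = 0, Q = 2
Result: 2/(x - 4)² + 8/(x - 4)³


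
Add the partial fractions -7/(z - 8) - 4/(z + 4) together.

Common denominator (z - 8)(z + 4). Numerator: -7(z + 4) - 4(z - 8) = (-7z - 28) - (4z - 32) = -11z + 4
Result: (-11z + 4)/[(z - 8)(z + 4)]


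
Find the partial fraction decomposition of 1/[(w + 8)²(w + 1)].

Cover-up at w=-1: γ = 1/(-1 + 8)² = 1/49. Cover-up at w=-8: β = 1/(-8 + 1) = -1/7. Comparing w² coeff: α = -γ = -1/49
Result: (-1/49)/(w + 8) - (1/7)/(w + 8)² + (1/49)/(w + 1)


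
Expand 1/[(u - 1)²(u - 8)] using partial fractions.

Cover-up at u=8: γ = 1/(8 - 1)² = 1/49. Cover-up at u=1: β = 1/(1 - 8) = -1/7. Comparing u² coeff: α = -γ = -1/49
Result: (-1/49)/(u - 1) - (1/7)/(u - 1)² + (1/49)/(u - 8)


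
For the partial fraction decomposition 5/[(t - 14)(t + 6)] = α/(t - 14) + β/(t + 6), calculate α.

Cover-up at t = 14: α = 5/(14 + 6) = 5/20 = 1/4


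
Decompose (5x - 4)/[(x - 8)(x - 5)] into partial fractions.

At x=8: P = (5·8 - 4)/(8 - 5) = 12. At x=5: Q = (5·5 - 4)/(5 - 8) = -7
Result: 12/(x - 8) - 7/(x - 5)


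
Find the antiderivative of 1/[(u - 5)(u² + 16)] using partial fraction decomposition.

Cover-up at u=5: P = 1/(5²+16) = 1/41. Coeff matching: Q = -1/41, R = -5/41. Decomposition: (1/41)/(u - 5) - ((1/41)u + 5/41)/(u² + 16). Integrate: linear → ln, quadratic → (1/2)ln + arctan: (1/41) ln|(u - 5)| - (1/82) ln(u² + 16) - (5/164) arctan(u/4) + C


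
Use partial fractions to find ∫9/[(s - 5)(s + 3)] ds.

Decompose: 9/[(s - 5)(s + 3)] = (9/8)/(s - 5) - (9/8)/(s + 3). Integrate each term: (9/8) ln|(s - 5)| - (9/8) ln|(s + 3)| + C


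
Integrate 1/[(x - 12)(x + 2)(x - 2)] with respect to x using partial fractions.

Cover-up: α = 1/140, β = 1/56, γ = -1/40. Decomposition: (1/140)/(x - 12) + (1/56)/(x + 2) - (1/40)/(x - 2). Integrate each term: (1/140) ln|(x - 12)| + (1/56) ln|(x + 2)| - (1/40) ln|(x - 2)| + C


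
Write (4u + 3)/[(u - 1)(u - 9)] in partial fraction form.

At u=1: P = (4·1 + 3)/(1 - 9) = -7/8. At u=9: Q = (4·9 + 3)/(9 - 1) = 39/8
Result: (-7/8)/(u - 1) + (39/8)/(u - 9)


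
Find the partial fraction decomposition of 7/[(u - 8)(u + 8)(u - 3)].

Using cover-up method: α = 7/80, β = 7/176, γ = -7/55
Result: (7/80)/(u - 8) + (7/176)/(u + 8) - (7/55)/(u - 3)


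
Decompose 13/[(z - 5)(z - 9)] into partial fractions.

13/(z - 5)(z - 9) = P/(z - 5) + Q/(z - 9). P = 13/(5 - 9) = -13/4, Q = 13/(9 - 5) = 13/4
Result: (-13/4)/(z - 5) + (13/4)/(z - 9)


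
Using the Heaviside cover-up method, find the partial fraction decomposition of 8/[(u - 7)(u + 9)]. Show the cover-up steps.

Cover (u - 7): set u=7, get A = 8/(7 + 9) = 1/2. Cover (u + 9): set u=-9, get B = 8/(-9 - 7) = -1/2.
Result: (1/2)/(u - 7) - (1/2)/(u + 9)


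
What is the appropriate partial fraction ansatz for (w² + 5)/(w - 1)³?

Repeated linear factor (power 3): A/(w - 1) + B/(w - 1)² + C/(w - 1)³


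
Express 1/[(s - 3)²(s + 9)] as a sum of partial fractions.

Cover-up at s=-9: C = 1/(-9 - 3)² = 1/144. Cover-up at s=3: B = 1/(3 + 9) = 1/12. Comparing s² coeff: A = -C = -1/144
Result: (-1/144)/(s - 3) + (1/12)/(s - 3)² + (1/144)/(s + 9)


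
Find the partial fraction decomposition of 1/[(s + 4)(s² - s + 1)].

Cover-up at s = -4: P = 1/((-4)² - 1·(-4) + 1) = 1/21. Then Q = -P = -1/21, R = -P·(-1 - 4) = 5/21
Result: (1/21)/(s + 4) - ((1/21)s - 5/21)/(s² - s + 1)


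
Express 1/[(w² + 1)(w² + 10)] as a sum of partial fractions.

Coefficient matching gives P = R = 0, Q = 1/(10-1) = 1/9, S = -Q = -1/9
Result: (1/9)/(w² + 1) - (1/9)/(w² + 10)


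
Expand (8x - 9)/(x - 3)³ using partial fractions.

(8x - 9) = α(x - 3)² + β(x - 3) + γ. At x = 3: γ = 8·3 - 9 = 15. Coefficients: α = 0, β = 8
Result: 8/(x - 3)² + 15/(x - 3)³


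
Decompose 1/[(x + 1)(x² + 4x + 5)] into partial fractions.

Cover-up at x = -1: A = 1/((-1)² + 4·(-1) + 5) = 1/2. Then B = -A = -1/2, C = -A·(4 - 1) = -3/2
Result: (1/2)/(x + 1) - ((1/2)x + 3/2)/(x² + 4x + 5)


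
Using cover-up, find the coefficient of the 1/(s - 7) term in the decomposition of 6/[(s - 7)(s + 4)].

Cover (s - 7), set s=7: 6/((s + 4) at s=7) = 6/(11) = 6/11


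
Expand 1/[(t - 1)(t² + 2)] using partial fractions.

Cover-up at t = 1: α = 1/(1² + 2) = 1/3. Then β = -α = -1/3, γ = -α·(0 + 1) = -1/3
Result: (1/3)/(t - 1) - ((1/3)t + 1/3)/(t² + 2)


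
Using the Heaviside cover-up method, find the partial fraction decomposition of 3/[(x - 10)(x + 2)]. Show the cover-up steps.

Cover (x - 10): set x=10, get P = 3/(10 + 2) = 1/4. Cover (x + 2): set x=-2, get Q = 3/(-2 - 10) = -1/4.
Result: (1/4)/(x - 10) - (1/4)/(x + 2)


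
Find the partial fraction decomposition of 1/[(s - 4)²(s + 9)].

Cover-up at s=-9: C = 1/(-9 - 4)² = 1/169. Cover-up at s=4: B = 1/(4 + 9) = 1/13. Comparing s² coeff: A = -C = -1/169
Result: (-1/169)/(s - 4) + (1/13)/(s - 4)² + (1/169)/(s + 9)


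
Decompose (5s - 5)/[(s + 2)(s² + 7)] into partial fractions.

At s=-2: P = (5·(-2) - 5)/((-2)² + 7) = -15/11. Q = -P = 15/11, R = 5 - (-2)·P = 25/11
Result: (-15/11)/(s + 2) + ((15/11)s + 25/11)/(s² + 7)


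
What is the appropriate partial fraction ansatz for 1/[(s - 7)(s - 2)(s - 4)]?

Three distinct linear factors: A/(s - 7) + B/(s - 2) + C/(s - 4)


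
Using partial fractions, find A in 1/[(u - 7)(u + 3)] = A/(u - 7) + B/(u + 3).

Cover-up at u = 7: A = 1/(7 + 3) = 1/10


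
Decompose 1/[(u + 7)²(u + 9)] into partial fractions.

Cover-up at u=-9: C = 1/(-9 + 7)² = 1/4. Cover-up at u=-7: B = 1/(-7 + 9) = 1/2. Comparing u² coeff: A = -C = -1/4
Result: (-1/4)/(u + 7) + (1/2)/(u + 7)² + (1/4)/(u + 9)


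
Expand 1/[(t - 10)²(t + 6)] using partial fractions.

Cover-up at t=-6: R = 1/(-6 - 10)² = 1/256. Cover-up at t=10: Q = 1/(10 + 6) = 1/16. Comparing t² coeff: P = -R = -1/256
Result: (-1/256)/(t - 10) + (1/16)/(t - 10)² + (1/256)/(t + 6)


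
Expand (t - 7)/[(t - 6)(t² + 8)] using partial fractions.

At t=6: A = (1·6 - 7)/(6² + 8) = -1/44. B = -A = 1/44, C = 1 - 6·A = 25/22
Result: (-1/44)/(t - 6) + ((1/44)t + 25/22)/(t² + 8)


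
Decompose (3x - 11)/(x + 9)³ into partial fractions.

(3x - 11) = P(x + 9)² + Q(x + 9) + R. At x = -9: R = 3·(-9) - 11 = -38. Coefficients: P = 0, Q = 3
Result: 3/(x + 9)² - 38/(x + 9)³


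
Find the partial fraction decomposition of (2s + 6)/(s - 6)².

(2s + 6) = A(s - 6) + B. At s = 6: B = 2·6 + 6 = 18. Coeff of s: A = 2
Result: 2/(s - 6) + 18/(s - 6)²


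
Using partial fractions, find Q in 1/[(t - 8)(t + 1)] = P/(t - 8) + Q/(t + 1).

Cover-up at t = -1: Q = 1/(-1 - 8) = -1/9


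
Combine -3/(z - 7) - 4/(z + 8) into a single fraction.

Common denominator (z - 7)(z + 8). Numerator: -3(z + 8) - 4(z - 7) = (-3z - 24) - (4z - 28) = -7z + 4
Result: (-7z + 4)/[(z - 7)(z + 8)]


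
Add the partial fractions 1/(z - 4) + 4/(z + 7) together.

Common denominator (z - 4)(z + 7). Numerator: 1(z + 7) + 4(z - 4) = (z + 7) + (4z - 16) = 5z - 9
Result: (5z - 9)/[(z - 4)(z + 7)]


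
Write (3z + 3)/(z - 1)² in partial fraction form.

(3z + 3) = P(z - 1) + Q. At z = 1: Q = 3·1 + 3 = 6. Coeff of z: P = 3
Result: 3/(z - 1) + 6/(z - 1)²


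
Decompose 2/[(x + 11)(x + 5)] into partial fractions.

2/(x + 11)(x + 5) = α/(x + 11) + β/(x + 5). α = 2/(-11 + 5) = -1/3, β = 2/(-5 + 11) = 1/3
Result: (-1/3)/(x + 11) + (1/3)/(x + 5)


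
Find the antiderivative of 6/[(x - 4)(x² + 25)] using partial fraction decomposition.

Cover-up at x=4: α = 6/(4²+25) = 6/41. Coeff matching: β = -6/41, γ = -24/41. Decomposition: (6/41)/(x - 4) - ((6/41)x + 24/41)/(x² + 25). Integrate: linear → ln, quadratic → (1/2)ln + arctan: (6/41) ln|(x - 4)| - (3/41) ln(x² + 25) - (24/205) arctan(x/5) + C


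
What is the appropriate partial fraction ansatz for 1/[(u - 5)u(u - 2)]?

Three distinct linear factors: A/(u - 5) + B/u + C/(u - 2)


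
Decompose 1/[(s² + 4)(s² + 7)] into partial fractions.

Coefficient matching gives P = R = 0, Q = 1/(7-4) = 1/3, S = -Q = -1/3
Result: (1/3)/(s² + 4) - (1/3)/(s² + 7)


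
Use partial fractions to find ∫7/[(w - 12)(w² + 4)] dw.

Cover-up at w=12: P = 7/(12²+4) = 7/148. Coeff matching: Q = -7/148, R = -21/37. Decomposition: (7/148)/(w - 12) - ((7/148)w + 21/37)/(w² + 4). Integrate: linear → ln, quadratic → (1/2)ln + arctan: (7/148) ln|(w - 12)| - (7/296) ln(w² + 4) - (21/74) arctan(w/2) + C


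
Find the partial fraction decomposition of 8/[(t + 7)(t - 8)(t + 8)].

Using cover-up method: P = -8/15, Q = 1/30, R = 1/2
Result: (-8/15)/(t + 7) + (1/30)/(t - 8) + (1/2)/(t + 8)


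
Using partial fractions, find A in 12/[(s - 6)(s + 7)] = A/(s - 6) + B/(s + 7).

Cover-up at s = 6: A = 12/(6 + 7) = 12/13


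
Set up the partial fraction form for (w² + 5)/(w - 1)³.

Repeated linear factor (power 3): α/(w - 1) + β/(w - 1)² + γ/(w - 1)³


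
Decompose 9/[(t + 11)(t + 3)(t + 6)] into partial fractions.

Using cover-up method: P = 9/40, Q = 3/8, R = -3/5
Result: (9/40)/(t + 11) + (3/8)/(t + 3) - (3/5)/(t + 6)


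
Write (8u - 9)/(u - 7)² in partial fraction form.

(8u - 9) = α(u - 7) + β. At u = 7: β = 8·7 - 9 = 47. Coeff of u: α = 8
Result: 8/(u - 7) + 47/(u - 7)²


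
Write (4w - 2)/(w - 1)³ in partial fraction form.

(4w - 2) = α(w - 1)² + β(w - 1) + γ. At w = 1: γ = 4·1 - 2 = 2. Coefficients: α = 0, β = 4
Result: 4/(w - 1)² + 2/(w - 1)³


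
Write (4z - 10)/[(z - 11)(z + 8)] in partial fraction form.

At z=11: P = (4·11 - 10)/(11 + 8) = 34/19. At z=-8: Q = (4·(-8) - 10)/(-8 - 11) = 42/19
Result: (34/19)/(z - 11) + (42/19)/(z + 8)


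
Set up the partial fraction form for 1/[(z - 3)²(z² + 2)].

Repeated linear + quadratic: α/(z - 3) + β/(z - 3)² + (γz + δ)/(z² + 2)


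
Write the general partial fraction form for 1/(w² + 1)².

Repeated quadratic factor: (Aw + B)/(w² + 1) + (Cw + D)/(w² + 1)²


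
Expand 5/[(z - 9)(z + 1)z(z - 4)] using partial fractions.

Using Heaviside cover-up: (1/90)/(z - 9) - (1/10)/(z + 1) + (5/36)/z - (1/20)/(z - 4)


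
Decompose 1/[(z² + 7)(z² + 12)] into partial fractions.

Coefficient matching gives A = C = 0, B = 1/(12-7) = 1/5, D = -B = -1/5
Result: (1/5)/(z² + 7) - (1/5)/(z² + 12)


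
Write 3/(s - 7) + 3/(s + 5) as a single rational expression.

Common denominator (s - 7)(s + 5). Numerator: 3(s + 5) + 3(s - 7) = (3s + 15) + (3s - 21) = 6s - 6
Result: (6s - 6)/[(s - 7)(s + 5)]


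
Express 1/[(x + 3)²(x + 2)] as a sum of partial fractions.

Cover-up at x=-2: γ = 1/(-2 + 3)² = 1. Cover-up at x=-3: β = 1/(-3 + 2) = -1. Comparing x² coeff: α = -γ = -1
Result: -1/(x + 3) - 1/(x + 3)² + 1/(x + 2)


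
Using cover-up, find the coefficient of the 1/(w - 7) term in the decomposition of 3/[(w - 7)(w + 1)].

Cover (w - 7), set w=7: 3/((w + 1) at w=7) = 3/(8) = 3/8


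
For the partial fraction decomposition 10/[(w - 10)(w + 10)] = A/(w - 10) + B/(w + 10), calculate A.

Cover-up at w = 10: A = 10/(10 + 10) = 10/20 = 1/2


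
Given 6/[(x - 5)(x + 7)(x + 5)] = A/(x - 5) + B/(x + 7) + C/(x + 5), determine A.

Cover-up at x = 5: A = 6/[(5 + 7)(5 + 5)] = 6/[(12)(10)] = 6/120 = 1/20


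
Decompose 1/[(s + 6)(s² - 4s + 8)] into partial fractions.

Cover-up at s = -6: P = 1/((-6)² - 4·(-6) + 8) = 1/68. Then Q = -P = -1/68, R = -P·(-4 - 6) = 5/34
Result: (1/68)/(s + 6) - ((1/68)s - 5/34)/(s² - 4s + 8)


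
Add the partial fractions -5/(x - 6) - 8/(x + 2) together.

Common denominator (x - 6)(x + 2). Numerator: -5(x + 2) - 8(x - 6) = (-5x - 10) - (8x - 48) = -13x + 38
Result: (-13x + 38)/[(x - 6)(x + 2)]


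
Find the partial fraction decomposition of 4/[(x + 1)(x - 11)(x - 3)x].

Using Heaviside cover-up: (-1/12)/(x + 1) + (1/264)/(x - 11) - (1/24)/(x - 3) + (4/33)/x


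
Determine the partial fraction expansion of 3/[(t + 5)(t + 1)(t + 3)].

Using cover-up method: A = 3/8, B = 3/8, C = -3/4
Result: (3/8)/(t + 5) + (3/8)/(t + 1) - (3/4)/(t + 3)


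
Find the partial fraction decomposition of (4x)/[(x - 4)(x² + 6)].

At x=4: α = (4·4 + 0)/(4² + 6) = 8/11. β = -α = -8/11, γ = 4 - 4·α = 12/11
Result: (8/11)/(x - 4) - ((8/11)x - 12/11)/(x² + 6)


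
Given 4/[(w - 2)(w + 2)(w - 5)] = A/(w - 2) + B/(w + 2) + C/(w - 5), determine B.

Cover-up at w = -2: B = 4/[(-2 - 2)(-2 - 5)] = 4/[(-4)(-7)] = 4/28 = 1/7


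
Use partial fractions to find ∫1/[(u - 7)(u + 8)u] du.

Cover-up: P = 1/105, Q = 1/120, R = -1/56. Decomposition: (1/105)/(u - 7) + (1/120)/(u + 8) - (1/56)/u. Integrate each term: (1/105) ln|(u - 7)| + (1/120) ln|(u + 8)| - (1/56) ln|u| + C


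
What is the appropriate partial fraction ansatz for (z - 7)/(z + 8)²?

Repeated linear factor: α/(z + 8) + β/(z + 8)²


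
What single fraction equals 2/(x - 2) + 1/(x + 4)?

Common denominator (x - 2)(x + 4). Numerator: 2(x + 4) + 1(x - 2) = (2x + 8) + (x - 2) = 3x + 6
Result: (3x + 6)/[(x - 2)(x + 4)]


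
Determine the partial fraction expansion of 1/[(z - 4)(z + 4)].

1/(z - 4)(z + 4) = A/(z - 4) + B/(z + 4). A = 1/(4 + 4) = 1/8, B = 1/(-4 - 4) = -1/8
Result: (1/8)/(z - 4) - (1/8)/(z + 4)


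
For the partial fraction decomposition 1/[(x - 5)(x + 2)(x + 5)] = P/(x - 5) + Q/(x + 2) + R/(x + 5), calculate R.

Cover-up at x = -5: R = 1/[(-5 - 5)(-5 + 2)] = 1/[(-10)(-3)] = 1/30


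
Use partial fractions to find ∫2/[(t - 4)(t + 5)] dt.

Decompose: 2/[(t - 4)(t + 5)] = (2/9)/(t - 4) - (2/9)/(t + 5). Integrate each term: (2/9) ln|(t - 4)| - (2/9) ln|(t + 5)| + C


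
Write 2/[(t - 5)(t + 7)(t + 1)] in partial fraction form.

Using cover-up method: A = 1/36, B = 1/36, C = -1/18
Result: (1/36)/(t - 5) + (1/36)/(t + 7) - (1/18)/(t + 1)


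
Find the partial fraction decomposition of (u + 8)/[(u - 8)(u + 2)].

At u=8: α = (1·8 + 8)/(8 + 2) = 8/5. At u=-2: β = (1·(-2) + 8)/(-2 - 8) = -3/5
Result: (8/5)/(u - 8) - (3/5)/(u + 2)


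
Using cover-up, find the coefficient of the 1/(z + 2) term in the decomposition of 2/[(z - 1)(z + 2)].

Cover (z + 2), set z=-2: 2/((z - 1) at z=-2) = 2/(-3) = -2/3


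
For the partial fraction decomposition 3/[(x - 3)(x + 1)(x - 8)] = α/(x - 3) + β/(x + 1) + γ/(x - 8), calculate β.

Cover-up at x = -1: β = 3/[(-1 - 3)(-1 - 8)] = 3/[(-4)(-9)] = 3/36 = 1/12


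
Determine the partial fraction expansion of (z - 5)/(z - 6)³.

(z - 5) = A(z - 6)² + B(z - 6) + C. At z = 6: C = 1·6 - 5 = 1. Coefficients: A = 0, B = 1
Result: 1/(z - 6)² + 1/(z - 6)³


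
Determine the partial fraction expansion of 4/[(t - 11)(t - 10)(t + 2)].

Using cover-up method: α = 4/13, β = -1/3, γ = 1/39
Result: (4/13)/(t - 11) - (1/3)/(t - 10) + (1/39)/(t + 2)


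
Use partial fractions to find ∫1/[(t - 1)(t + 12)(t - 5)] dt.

Cover-up: α = -1/52, β = 1/221, γ = 1/68. Decomposition: (-1/52)/(t - 1) + (1/221)/(t + 12) + (1/68)/(t - 5). Integrate each term: (-1/52) ln|(t - 1)| + (1/221) ln|(t + 12)| + (1/68) ln|(t - 5)| + C


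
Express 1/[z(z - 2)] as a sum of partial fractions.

1/z(z - 2) = α/z + β/(z - 2). α = 1/(0 - 2) = -1/2, β = 1/(2 - 0) = 1/2
Result: (-1/2)/z + (1/2)/(z - 2)


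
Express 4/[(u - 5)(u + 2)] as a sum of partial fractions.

4/(u - 5)(u + 2) = P/(u - 5) + Q/(u + 2). P = 4/(5 + 2) = 4/7, Q = 4/(-2 - 5) = -4/7
Result: (4/7)/(u - 5) - (4/7)/(u + 2)


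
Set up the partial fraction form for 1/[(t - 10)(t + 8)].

Distinct linear factors: α/(t - 10) + β/(t + 8)


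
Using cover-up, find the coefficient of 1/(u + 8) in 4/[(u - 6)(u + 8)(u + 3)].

Cover (u + 8), set u=-8: 4/[(-8 - 6)(-8 + 3)] = 2/35


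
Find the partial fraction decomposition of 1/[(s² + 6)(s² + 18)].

Coefficient matching gives α = γ = 0, β = 1/(18-6) = 1/12, δ = -β = -1/12
Result: (1/12)/(s² + 6) - (1/12)/(s² + 18)


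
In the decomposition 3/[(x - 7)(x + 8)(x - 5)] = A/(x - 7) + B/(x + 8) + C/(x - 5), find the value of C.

Cover-up at x = 5: C = 3/[(5 - 7)(5 + 8)] = 3/[(-2)(13)] = -3/26


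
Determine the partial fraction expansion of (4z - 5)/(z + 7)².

(4z - 5) = A(z + 7) + B. At z = -7: B = 4·(-7) - 5 = -33. Coeff of z: A = 4
Result: 4/(z + 7) - 33/(z + 7)²


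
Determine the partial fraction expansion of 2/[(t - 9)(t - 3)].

2/(t - 9)(t - 3) = P/(t - 9) + Q/(t - 3). P = 2/(9 - 3) = 1/3, Q = 2/(3 - 9) = -1/3
Result: (1/3)/(t - 9) - (1/3)/(t - 3)


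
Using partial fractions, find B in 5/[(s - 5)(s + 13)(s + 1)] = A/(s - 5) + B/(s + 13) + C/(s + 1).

Cover-up at s = -13: B = 5/[(-13 - 5)(-13 + 1)] = 5/[(-18)(-12)] = 5/216


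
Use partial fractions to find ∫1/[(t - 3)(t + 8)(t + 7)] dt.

Cover-up: P = 1/110, Q = 1/11, R = -1/10. Decomposition: (1/110)/(t - 3) + (1/11)/(t + 8) - (1/10)/(t + 7). Integrate each term: (1/110) ln|(t - 3)| + (1/11) ln|(t + 8)| - (1/10) ln|(t + 7)| + C


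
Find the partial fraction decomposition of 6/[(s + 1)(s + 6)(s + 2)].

Using cover-up method: α = 6/5, β = 3/10, γ = -3/2
Result: (6/5)/(s + 1) + (3/10)/(s + 6) - (3/2)/(s + 2)


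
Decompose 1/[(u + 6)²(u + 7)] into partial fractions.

Cover-up at u=-7: R = 1/(-7 + 6)² = 1. Cover-up at u=-6: Q = 1/(-6 + 7) = 1. Comparing u² coeff: P = -R = -1
Result: -1/(u + 6) + 1/(u + 6)² + 1/(u + 7)


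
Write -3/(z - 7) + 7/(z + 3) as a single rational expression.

Common denominator (z - 7)(z + 3). Numerator: -3(z + 3) + 7(z - 7) = (-3z - 9) + (7z - 49) = 4z - 58
Result: (4z - 58)/[(z - 7)(z + 3)]


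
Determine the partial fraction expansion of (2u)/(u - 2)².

(2u) = α(u - 2) + β. At u = 2: β = 2·2 + 0 = 4. Coeff of u: α = 2
Result: 2/(u - 2) + 4/(u - 2)²


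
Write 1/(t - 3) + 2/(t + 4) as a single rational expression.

Common denominator (t - 3)(t + 4). Numerator: 1(t + 4) + 2(t - 3) = (t + 4) + (2t - 6) = 3t - 2
Result: (3t - 2)/[(t - 3)(t + 4)]


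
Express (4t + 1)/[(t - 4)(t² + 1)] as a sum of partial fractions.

At t=4: P = (4·4 + 1)/(4² + 1) = 1. Q = -P = -1, R = 4 - 4·P = 0
Result: 1/(t - 4) - (t)/(t² + 1)


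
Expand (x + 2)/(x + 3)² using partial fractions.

(x + 2) = P(x + 3) + Q. At x = -3: Q = 1·(-3) + 2 = -1. Coeff of x: P = 1
Result: 1/(x + 3) - 1/(x + 3)²


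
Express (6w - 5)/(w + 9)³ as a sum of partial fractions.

(6w - 5) = P(w + 9)² + Q(w + 9) + R. At w = -9: R = 6·(-9) - 5 = -59. Coefficients: P = 0, Q = 6
Result: 6/(w + 9)² - 59/(w + 9)³


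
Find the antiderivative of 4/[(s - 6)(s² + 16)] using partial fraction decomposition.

Cover-up at s=6: P = 4/(6²+16) = 1/13. Coeff matching: Q = -1/13, R = -6/13. Decomposition: (1/13)/(s - 6) - ((1/13)s + 6/13)/(s² + 16). Integrate: linear → ln, quadratic → (1/2)ln + arctan: (1/13) ln|(s - 6)| - (1/26) ln(s² + 16) - (3/26) arctan(s/4) + C


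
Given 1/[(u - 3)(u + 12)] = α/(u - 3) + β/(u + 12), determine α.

Cover-up at u = 3: α = 1/(3 + 12) = 1/15


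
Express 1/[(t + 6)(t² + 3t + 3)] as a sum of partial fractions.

Cover-up at t = -6: α = 1/((-6)² + 3·(-6) + 3) = 1/21. Then β = -α = -1/21, γ = -α·(3 - 6) = 1/7
Result: (1/21)/(t + 6) - ((1/21)t - 1/7)/(t² + 3t + 3)


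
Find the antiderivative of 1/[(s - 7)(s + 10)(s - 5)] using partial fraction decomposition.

Cover-up: A = 1/34, B = 1/255, C = -1/30. Decomposition: (1/34)/(s - 7) + (1/255)/(s + 10) - (1/30)/(s - 5). Integrate each term: (1/34) ln|(s - 7)| + (1/255) ln|(s + 10)| - (1/30) ln|(s - 5)| + C


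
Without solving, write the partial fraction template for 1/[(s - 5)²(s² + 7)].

Repeated linear + quadratic: α/(s - 5) + β/(s - 5)² + (γs + δ)/(s² + 7)


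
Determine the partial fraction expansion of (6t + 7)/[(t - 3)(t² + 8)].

At t=3: A = (6·3 + 7)/(3² + 8) = 25/17. B = -A = -25/17, C = 6 - 3·A = 27/17
Result: (25/17)/(t - 3) - ((25/17)t - 27/17)/(t² + 8)


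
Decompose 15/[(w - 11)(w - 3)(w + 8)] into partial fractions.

Using cover-up method: α = 15/152, β = -15/88, γ = 15/209
Result: (15/152)/(w - 11) - (15/88)/(w - 3) + (15/209)/(w + 8)


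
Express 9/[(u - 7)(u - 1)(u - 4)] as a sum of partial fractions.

Using cover-up method: α = 1/2, β = 1/2, γ = -1
Result: (1/2)/(u - 7) + (1/2)/(u - 1) - 1/(u - 4)


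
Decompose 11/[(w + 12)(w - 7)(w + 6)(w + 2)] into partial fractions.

Using Heaviside cover-up: (-11/1140)/(w + 12) + (11/2223)/(w - 7) + (11/312)/(w + 6) - (11/360)/(w + 2)


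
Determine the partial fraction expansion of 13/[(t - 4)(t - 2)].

13/(t - 4)(t - 2) = A/(t - 4) + B/(t - 2). A = 13/(4 - 2) = 13/2, B = 13/(2 - 4) = -13/2
Result: (13/2)/(t - 4) - (13/2)/(t - 2)


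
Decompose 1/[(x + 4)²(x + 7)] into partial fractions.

Cover-up at x=-7: γ = 1/(-7 + 4)² = 1/9. Cover-up at x=-4: β = 1/(-4 + 7) = 1/3. Comparing x² coeff: α = -γ = -1/9
Result: (-1/9)/(x + 4) + (1/3)/(x + 4)² + (1/9)/(x + 7)


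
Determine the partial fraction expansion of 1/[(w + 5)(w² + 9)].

Cover-up at w = -5: α = 1/((-5)² + 9) = 1/34. Then β = -α = -1/34, γ = -α·(0 - 5) = 5/34
Result: (1/34)/(w + 5) - ((1/34)w - 5/34)/(w² + 9)


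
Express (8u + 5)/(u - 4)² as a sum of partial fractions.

(8u + 5) = P(u - 4) + Q. At u = 4: Q = 8·4 + 5 = 37. Coeff of u: P = 8
Result: 8/(u - 4) + 37/(u - 4)²


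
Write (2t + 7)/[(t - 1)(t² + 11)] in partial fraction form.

At t=1: α = (2·1 + 7)/(1² + 11) = 3/4. β = -α = -3/4, γ = 2 - 1·α = 5/4
Result: (3/4)/(t - 1) - ((3/4)t - 5/4)/(t² + 11)


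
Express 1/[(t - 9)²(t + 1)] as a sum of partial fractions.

Cover-up at t=-1: γ = 1/(-1 - 9)² = 1/100. Cover-up at t=9: β = 1/(9 + 1) = 1/10. Comparing t² coeff: α = -γ = -1/100
Result: (-1/100)/(t - 9) + (1/10)/(t - 9)² + (1/100)/(t + 1)


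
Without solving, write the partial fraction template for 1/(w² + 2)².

Repeated quadratic factor: (Pw + Q)/(w² + 2) + (Rw + S)/(w² + 2)²


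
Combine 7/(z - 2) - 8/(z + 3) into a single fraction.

Common denominator (z - 2)(z + 3). Numerator: 7(z + 3) - 8(z - 2) = (7z + 21) - (8z - 16) = -z + 37
Result: (-z + 37)/[(z - 2)(z + 3)]


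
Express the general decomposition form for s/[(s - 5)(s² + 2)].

Linear + irreducible quadratic: A/(s - 5) + (Bs + C)/(s² + 2)


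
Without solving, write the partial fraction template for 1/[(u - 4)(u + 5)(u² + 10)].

Two linear + quadratic: α/(u - 4) + β/(u + 5) + (γu + δ)/(u² + 10)


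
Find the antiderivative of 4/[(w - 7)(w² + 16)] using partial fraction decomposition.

Cover-up at w=7: P = 4/(7²+16) = 4/65. Coeff matching: Q = -4/65, R = -28/65. Decomposition: (4/65)/(w - 7) - ((4/65)w + 28/65)/(w² + 16). Integrate: linear → ln, quadratic → (1/2)ln + arctan: (4/65) ln|(w - 7)| - (2/65) ln(w² + 16) - (7/65) arctan(w/4) + C


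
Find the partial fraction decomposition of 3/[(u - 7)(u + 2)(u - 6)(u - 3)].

Using Heaviside cover-up: (1/12)/(u - 7) - (1/120)/(u + 2) - (1/8)/(u - 6) + (1/20)/(u - 3)


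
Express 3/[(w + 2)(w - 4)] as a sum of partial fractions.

3/(w + 2)(w - 4) = P/(w + 2) + Q/(w - 4). P = 3/(-2 - 4) = -1/2, Q = 3/(4 + 2) = 1/2
Result: (-1/2)/(w + 2) + (1/2)/(w - 4)


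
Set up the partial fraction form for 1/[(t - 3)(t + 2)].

Distinct linear factors: A/(t - 3) + B/(t + 2)


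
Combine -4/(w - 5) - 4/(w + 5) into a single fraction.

Common denominator (w - 5)(w + 5). Numerator: -4(w + 5) - 4(w - 5) = (-4w - 20) - (4w - 20) = -8w
Result: (-8w)/[(w - 5)(w + 5)]


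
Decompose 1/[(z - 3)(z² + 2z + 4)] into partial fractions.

Cover-up at z = 3: P = 1/(3² + 2·3 + 4) = 1/19. Then Q = -P = -1/19, R = -P·(2 + 3) = -5/19
Result: (1/19)/(z - 3) - ((1/19)z + 5/19)/(z² + 2z + 4)


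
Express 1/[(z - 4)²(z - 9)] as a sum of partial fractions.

Cover-up at z=9: C = 1/(9 - 4)² = 1/25. Cover-up at z=4: B = 1/(4 - 9) = -1/5. Comparing z² coeff: A = -C = -1/25
Result: (-1/25)/(z - 4) - (1/5)/(z - 4)² + (1/25)/(z - 9)


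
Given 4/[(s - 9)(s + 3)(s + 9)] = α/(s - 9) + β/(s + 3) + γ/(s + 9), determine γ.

Cover-up at s = -9: γ = 4/[(-9 - 9)(-9 + 3)] = 4/[(-18)(-6)] = 4/108 = 1/27


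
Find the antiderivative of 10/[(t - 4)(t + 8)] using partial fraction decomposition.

Decompose: 10/[(t - 4)(t + 8)] = (5/6)/(t - 4) - (5/6)/(t + 8). Integrate each term: (5/6) ln|(t - 4)| - (5/6) ln|(t + 8)| + C


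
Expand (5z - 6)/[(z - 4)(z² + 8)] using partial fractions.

At z=4: α = (5·4 - 6)/(4² + 8) = 7/12. β = -α = -7/12, γ = 5 - 4·α = 8/3
Result: (7/12)/(z - 4) - ((7/12)z - 8/3)/(z² + 8)


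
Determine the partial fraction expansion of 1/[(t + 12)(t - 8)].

1/(t + 12)(t - 8) = A/(t + 12) + B/(t - 8). A = 1/(-12 - 8) = -1/20, B = 1/(8 + 12) = 1/20
Result: (-1/20)/(t + 12) + (1/20)/(t - 8)


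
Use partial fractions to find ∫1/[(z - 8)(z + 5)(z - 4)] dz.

Cover-up: α = 1/52, β = 1/117, γ = -1/36. Decomposition: (1/52)/(z - 8) + (1/117)/(z + 5) - (1/36)/(z - 4). Integrate each term: (1/52) ln|(z - 8)| + (1/117) ln|(z + 5)| - (1/36) ln|(z - 4)| + C


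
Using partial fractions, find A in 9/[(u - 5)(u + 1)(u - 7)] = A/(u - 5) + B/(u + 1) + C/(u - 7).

Cover-up at u = 5: A = 9/[(5 + 1)(5 - 7)] = 9/[(6)(-2)] = -9/12 = -3/4


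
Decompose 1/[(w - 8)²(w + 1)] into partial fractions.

Cover-up at w=-1: R = 1/(-1 - 8)² = 1/81. Cover-up at w=8: Q = 1/(8 + 1) = 1/9. Comparing w² coeff: P = -R = -1/81
Result: (-1/81)/(w - 8) + (1/9)/(w - 8)² + (1/81)/(w + 1)


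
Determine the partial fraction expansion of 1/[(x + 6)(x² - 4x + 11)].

Cover-up at x = -6: A = 1/((-6)² - 4·(-6) + 11) = 1/71. Then B = -A = -1/71, C = -A·(-4 - 6) = 10/71
Result: (1/71)/(x + 6) - ((1/71)x - 10/71)/(x² - 4x + 11)


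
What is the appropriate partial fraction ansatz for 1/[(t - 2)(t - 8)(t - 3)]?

Three distinct linear factors: α/(t - 2) + β/(t - 8) + γ/(t - 3)


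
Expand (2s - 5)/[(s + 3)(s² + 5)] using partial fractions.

At s=-3: α = (2·(-3) - 5)/((-3)² + 5) = -11/14. β = -α = 11/14, γ = 2 - (-3)·α = -5/14
Result: (-11/14)/(s + 3) + ((11/14)s - 5/14)/(s² + 5)


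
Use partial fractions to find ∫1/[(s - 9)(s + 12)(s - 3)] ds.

Cover-up: α = 1/126, β = 1/315, γ = -1/90. Decomposition: (1/126)/(s - 9) + (1/315)/(s + 12) - (1/90)/(s - 3). Integrate each term: (1/126) ln|(s - 9)| + (1/315) ln|(s + 12)| - (1/90) ln|(s - 3)| + C


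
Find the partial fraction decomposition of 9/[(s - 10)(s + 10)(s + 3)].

Using cover-up method: P = 9/260, Q = 9/140, R = -9/91
Result: (9/260)/(s - 10) + (9/140)/(s + 10) - (9/91)/(s + 3)


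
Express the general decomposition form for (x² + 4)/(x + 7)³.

Repeated linear factor (power 3): α/(x + 7) + β/(x + 7)² + γ/(x + 7)³
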